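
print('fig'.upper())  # FIG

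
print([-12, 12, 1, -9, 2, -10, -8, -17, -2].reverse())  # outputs None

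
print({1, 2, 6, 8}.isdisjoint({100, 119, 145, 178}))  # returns True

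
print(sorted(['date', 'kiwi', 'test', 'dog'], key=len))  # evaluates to ['dog', 'date', 'kiwi', 'test']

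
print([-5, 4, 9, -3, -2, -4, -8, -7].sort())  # None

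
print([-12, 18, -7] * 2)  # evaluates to [-12, 18, -7, -12, 18, -7]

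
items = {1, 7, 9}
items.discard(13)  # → {1, 7, 9}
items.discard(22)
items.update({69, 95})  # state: {1, 7, 9, 69, 95}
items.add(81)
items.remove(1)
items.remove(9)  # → {7, 69, 81, 95}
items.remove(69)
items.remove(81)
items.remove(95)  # {7}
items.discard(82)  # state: {7}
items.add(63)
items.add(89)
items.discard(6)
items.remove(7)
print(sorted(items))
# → [63, 89]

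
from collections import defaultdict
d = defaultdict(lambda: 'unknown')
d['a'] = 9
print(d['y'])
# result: unknown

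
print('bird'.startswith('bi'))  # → True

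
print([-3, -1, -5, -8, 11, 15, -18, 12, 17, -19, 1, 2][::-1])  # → [2, 1, -19, 17, 12, -18, 15, 11, -8, -5, -1, -3]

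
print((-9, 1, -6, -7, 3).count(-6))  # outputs 1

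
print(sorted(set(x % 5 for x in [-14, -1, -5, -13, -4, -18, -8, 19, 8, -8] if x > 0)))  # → [3, 4]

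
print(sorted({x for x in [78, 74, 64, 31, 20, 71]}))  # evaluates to [20, 31, 64, 71, 74, 78]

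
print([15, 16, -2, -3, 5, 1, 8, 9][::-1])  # [9, 8, 1, 5, -3, -2, 16, 15]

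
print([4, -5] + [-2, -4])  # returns [4, -5, -2, -4]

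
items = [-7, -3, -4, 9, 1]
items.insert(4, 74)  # [-7, -3, -4, 9, 74, 1]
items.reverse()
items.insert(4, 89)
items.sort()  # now [-7, -4, -3, 1, 9, 74, 89]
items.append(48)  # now [-7, -4, -3, 1, 9, 74, 89, 48]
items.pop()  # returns 48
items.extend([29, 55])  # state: [-7, -4, -3, 1, 9, 74, 89, 29, 55]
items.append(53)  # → [-7, -4, -3, 1, 9, 74, 89, 29, 55, 53]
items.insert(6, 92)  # [-7, -4, -3, 1, 9, 74, 92, 89, 29, 55, 53]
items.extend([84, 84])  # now [-7, -4, -3, 1, 9, 74, 92, 89, 29, 55, 53, 84, 84]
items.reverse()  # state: [84, 84, 53, 55, 29, 89, 92, 74, 9, 1, -3, -4, -7]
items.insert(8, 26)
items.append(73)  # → [84, 84, 53, 55, 29, 89, 92, 74, 26, 9, 1, -3, -4, -7, 73]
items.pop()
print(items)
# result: [84, 84, 53, 55, 29, 89, 92, 74, 26, 9, 1, -3, -4, -7]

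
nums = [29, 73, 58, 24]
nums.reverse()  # [24, 58, 73, 29]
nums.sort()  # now [24, 29, 58, 73]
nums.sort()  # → [24, 29, 58, 73]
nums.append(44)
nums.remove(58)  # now [24, 29, 73, 44]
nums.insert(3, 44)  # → [24, 29, 73, 44, 44]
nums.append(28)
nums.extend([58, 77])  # [24, 29, 73, 44, 44, 28, 58, 77]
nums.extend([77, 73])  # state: [24, 29, 73, 44, 44, 28, 58, 77, 77, 73]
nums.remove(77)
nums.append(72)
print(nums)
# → [24, 29, 73, 44, 44, 28, 58, 77, 73, 72]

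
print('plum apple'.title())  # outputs Plum Apple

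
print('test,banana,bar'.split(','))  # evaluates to ['test', 'banana', 'bar']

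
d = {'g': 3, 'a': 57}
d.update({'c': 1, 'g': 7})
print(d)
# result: {'g': 7, 'a': 57, 'c': 1}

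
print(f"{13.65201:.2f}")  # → 13.65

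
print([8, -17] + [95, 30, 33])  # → [8, -17, 95, 30, 33]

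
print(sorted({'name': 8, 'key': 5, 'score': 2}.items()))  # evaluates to [('key', 5), ('name', 8), ('score', 2)]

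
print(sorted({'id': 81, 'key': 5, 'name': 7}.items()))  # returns [('id', 81), ('key', 5), ('name', 7)]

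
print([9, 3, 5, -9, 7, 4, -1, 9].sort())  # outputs None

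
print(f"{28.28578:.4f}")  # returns 28.2858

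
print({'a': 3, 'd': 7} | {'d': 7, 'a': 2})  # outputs {'a': 2, 'd': 7}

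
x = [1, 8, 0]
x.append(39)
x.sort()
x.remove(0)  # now [1, 8, 39]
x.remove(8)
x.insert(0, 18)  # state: [18, 1, 39]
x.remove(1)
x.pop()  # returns 39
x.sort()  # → [18]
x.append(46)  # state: [18, 46]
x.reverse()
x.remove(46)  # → [18]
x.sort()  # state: [18]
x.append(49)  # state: [18, 49]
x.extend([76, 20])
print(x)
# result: [18, 49, 76, 20]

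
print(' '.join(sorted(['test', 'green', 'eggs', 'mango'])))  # eggs green mango test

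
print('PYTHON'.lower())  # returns python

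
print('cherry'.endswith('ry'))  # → True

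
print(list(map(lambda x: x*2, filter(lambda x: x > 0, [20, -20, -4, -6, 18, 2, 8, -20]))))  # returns [40, 36, 4, 16]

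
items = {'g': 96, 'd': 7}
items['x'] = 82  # {'g': 96, 'd': 7, 'x': 82}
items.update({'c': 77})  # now {'g': 96, 'd': 7, 'x': 82, 'c': 77}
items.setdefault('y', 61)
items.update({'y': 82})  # {'g': 96, 'd': 7, 'x': 82, 'c': 77, 'y': 82}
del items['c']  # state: {'g': 96, 'd': 7, 'x': 82, 'y': 82}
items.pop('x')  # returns 82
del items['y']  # {'g': 96, 'd': 7}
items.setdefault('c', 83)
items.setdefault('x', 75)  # 75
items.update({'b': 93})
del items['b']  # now {'g': 96, 'd': 7, 'c': 83, 'x': 75}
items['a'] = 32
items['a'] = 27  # {'g': 96, 'd': 7, 'c': 83, 'x': 75, 'a': 27}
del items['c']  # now {'g': 96, 'd': 7, 'x': 75, 'a': 27}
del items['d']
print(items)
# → {'g': 96, 'x': 75, 'a': 27}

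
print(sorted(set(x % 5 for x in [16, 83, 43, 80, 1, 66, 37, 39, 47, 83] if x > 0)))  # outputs [0, 1, 2, 3, 4]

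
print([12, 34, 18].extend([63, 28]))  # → None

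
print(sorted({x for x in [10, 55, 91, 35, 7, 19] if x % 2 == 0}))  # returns [10]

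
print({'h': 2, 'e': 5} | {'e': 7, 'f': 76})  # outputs {'h': 2, 'e': 7, 'f': 76}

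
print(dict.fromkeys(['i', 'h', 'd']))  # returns {'i': None, 'h': None, 'd': None}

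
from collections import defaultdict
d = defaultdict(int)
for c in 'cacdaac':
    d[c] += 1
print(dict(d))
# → {'c': 3, 'a': 3, 'd': 1}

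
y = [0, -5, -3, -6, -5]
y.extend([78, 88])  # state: [0, -5, -3, -6, -5, 78, 88]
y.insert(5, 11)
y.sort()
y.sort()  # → [-6, -5, -5, -3, 0, 11, 78, 88]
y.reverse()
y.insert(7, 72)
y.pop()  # -6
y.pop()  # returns 72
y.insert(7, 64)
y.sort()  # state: [-5, -5, -3, 0, 11, 64, 78, 88]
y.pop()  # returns 88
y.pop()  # 78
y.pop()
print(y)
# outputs [-5, -5, -3, 0, 11]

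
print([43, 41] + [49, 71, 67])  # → [43, 41, 49, 71, 67]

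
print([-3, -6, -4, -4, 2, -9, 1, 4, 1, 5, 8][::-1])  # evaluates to [8, 5, 1, 4, 1, -9, 2, -4, -4, -6, -3]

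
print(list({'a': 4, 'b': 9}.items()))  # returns [('a', 4), ('b', 9)]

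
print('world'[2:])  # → rld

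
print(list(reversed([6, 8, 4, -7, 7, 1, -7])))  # [-7, 1, 7, -7, 4, 8, 6]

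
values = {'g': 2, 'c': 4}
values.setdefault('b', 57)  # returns 57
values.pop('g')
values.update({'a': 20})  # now {'c': 4, 'b': 57, 'a': 20}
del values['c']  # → {'b': 57, 'a': 20}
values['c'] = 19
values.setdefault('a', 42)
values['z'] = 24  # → {'b': 57, 'a': 20, 'c': 19, 'z': 24}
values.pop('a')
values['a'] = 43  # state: {'b': 57, 'c': 19, 'z': 24, 'a': 43}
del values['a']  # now {'b': 57, 'c': 19, 'z': 24}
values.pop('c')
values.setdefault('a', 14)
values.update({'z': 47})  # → {'b': 57, 'z': 47, 'a': 14}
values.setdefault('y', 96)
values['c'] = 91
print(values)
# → {'b': 57, 'z': 47, 'a': 14, 'y': 96, 'c': 91}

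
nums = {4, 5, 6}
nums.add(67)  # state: {4, 5, 6, 67}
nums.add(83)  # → {4, 5, 6, 67, 83}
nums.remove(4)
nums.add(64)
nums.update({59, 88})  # {5, 6, 59, 64, 67, 83, 88}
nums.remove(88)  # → {5, 6, 59, 64, 67, 83}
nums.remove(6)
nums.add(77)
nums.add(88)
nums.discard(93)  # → {5, 59, 64, 67, 77, 83, 88}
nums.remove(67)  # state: {5, 59, 64, 77, 83, 88}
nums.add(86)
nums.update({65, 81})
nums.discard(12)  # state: {5, 59, 64, 65, 77, 81, 83, 86, 88}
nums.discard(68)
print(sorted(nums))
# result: [5, 59, 64, 65, 77, 81, 83, 86, 88]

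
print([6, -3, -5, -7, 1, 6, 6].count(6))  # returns 3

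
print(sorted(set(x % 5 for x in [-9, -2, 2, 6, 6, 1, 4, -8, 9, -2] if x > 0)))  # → [1, 2, 4]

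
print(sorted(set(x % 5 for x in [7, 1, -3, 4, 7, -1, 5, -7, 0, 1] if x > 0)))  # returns [0, 1, 2, 4]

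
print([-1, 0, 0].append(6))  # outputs None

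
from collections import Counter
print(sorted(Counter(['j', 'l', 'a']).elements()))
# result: ['a', 'j', 'l']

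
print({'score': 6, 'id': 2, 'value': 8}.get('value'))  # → 8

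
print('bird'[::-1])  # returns drib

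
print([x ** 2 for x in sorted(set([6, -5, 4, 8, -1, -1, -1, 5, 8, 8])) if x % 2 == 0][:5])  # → [16, 36, 64]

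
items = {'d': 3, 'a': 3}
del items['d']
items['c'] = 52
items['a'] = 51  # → {'a': 51, 'c': 52}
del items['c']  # {'a': 51}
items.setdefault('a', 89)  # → 51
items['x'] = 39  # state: {'a': 51, 'x': 39}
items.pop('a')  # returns 51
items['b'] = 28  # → {'x': 39, 'b': 28}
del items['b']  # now {'x': 39}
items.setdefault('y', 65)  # 65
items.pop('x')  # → 39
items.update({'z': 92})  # {'y': 65, 'z': 92}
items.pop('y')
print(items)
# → {'z': 92}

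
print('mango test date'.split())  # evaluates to ['mango', 'test', 'date']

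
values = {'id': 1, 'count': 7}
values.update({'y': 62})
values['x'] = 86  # {'id': 1, 'count': 7, 'y': 62, 'x': 86}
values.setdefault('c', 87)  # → 87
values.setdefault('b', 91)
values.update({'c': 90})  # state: {'id': 1, 'count': 7, 'y': 62, 'x': 86, 'c': 90, 'b': 91}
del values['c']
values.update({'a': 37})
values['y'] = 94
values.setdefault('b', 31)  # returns 91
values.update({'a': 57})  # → {'id': 1, 'count': 7, 'y': 94, 'x': 86, 'b': 91, 'a': 57}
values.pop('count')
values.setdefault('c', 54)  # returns 54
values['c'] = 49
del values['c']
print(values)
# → {'id': 1, 'y': 94, 'x': 86, 'b': 91, 'a': 57}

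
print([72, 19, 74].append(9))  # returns None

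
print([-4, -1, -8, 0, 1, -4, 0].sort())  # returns None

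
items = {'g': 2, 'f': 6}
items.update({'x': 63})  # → {'g': 2, 'f': 6, 'x': 63}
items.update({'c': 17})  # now {'g': 2, 'f': 6, 'x': 63, 'c': 17}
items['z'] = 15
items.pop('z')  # 15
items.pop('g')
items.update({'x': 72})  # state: {'f': 6, 'x': 72, 'c': 17}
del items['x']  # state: {'f': 6, 'c': 17}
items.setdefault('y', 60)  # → 60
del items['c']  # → {'f': 6, 'y': 60}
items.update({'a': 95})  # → {'f': 6, 'y': 60, 'a': 95}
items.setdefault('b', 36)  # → 36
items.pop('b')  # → 36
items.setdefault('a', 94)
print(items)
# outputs {'f': 6, 'y': 60, 'a': 95}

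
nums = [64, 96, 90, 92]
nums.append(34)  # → [64, 96, 90, 92, 34]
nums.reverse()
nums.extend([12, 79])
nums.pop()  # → 79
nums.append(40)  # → [34, 92, 90, 96, 64, 12, 40]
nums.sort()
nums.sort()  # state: [12, 34, 40, 64, 90, 92, 96]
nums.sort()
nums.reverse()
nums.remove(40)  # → [96, 92, 90, 64, 34, 12]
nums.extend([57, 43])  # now [96, 92, 90, 64, 34, 12, 57, 43]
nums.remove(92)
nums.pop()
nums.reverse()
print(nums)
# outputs [57, 12, 34, 64, 90, 96]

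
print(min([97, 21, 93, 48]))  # 21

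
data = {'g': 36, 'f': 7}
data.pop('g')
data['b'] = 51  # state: {'f': 7, 'b': 51}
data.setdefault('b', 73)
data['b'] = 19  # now {'f': 7, 'b': 19}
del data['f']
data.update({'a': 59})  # {'b': 19, 'a': 59}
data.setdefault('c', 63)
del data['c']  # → {'b': 19, 'a': 59}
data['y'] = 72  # {'b': 19, 'a': 59, 'y': 72}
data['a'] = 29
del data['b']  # {'a': 29, 'y': 72}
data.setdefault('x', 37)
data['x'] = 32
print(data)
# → {'a': 29, 'y': 72, 'x': 32}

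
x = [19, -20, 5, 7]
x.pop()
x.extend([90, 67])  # [19, -20, 5, 90, 67]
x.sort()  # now [-20, 5, 19, 67, 90]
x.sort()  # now [-20, 5, 19, 67, 90]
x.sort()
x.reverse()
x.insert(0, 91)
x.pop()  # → -20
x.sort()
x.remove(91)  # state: [5, 19, 67, 90]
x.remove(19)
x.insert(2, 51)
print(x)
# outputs [5, 67, 51, 90]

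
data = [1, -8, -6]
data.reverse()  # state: [-6, -8, 1]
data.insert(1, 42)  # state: [-6, 42, -8, 1]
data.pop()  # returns 1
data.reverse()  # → [-8, 42, -6]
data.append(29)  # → [-8, 42, -6, 29]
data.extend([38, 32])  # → [-8, 42, -6, 29, 38, 32]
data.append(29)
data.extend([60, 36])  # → [-8, 42, -6, 29, 38, 32, 29, 60, 36]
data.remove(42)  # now [-8, -6, 29, 38, 32, 29, 60, 36]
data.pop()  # 36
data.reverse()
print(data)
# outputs [60, 29, 32, 38, 29, -6, -8]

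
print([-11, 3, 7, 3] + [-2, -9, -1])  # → [-11, 3, 7, 3, -2, -9, -1]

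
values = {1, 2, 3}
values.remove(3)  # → {1, 2}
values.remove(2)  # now {1}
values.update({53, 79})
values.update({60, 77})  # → {1, 53, 60, 77, 79}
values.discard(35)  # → {1, 53, 60, 77, 79}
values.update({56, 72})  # {1, 53, 56, 60, 72, 77, 79}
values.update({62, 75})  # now {1, 53, 56, 60, 62, 72, 75, 77, 79}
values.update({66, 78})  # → {1, 53, 56, 60, 62, 66, 72, 75, 77, 78, 79}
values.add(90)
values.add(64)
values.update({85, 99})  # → {1, 53, 56, 60, 62, 64, 66, 72, 75, 77, 78, 79, 85, 90, 99}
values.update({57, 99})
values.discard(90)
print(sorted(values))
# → [1, 53, 56, 57, 60, 62, 64, 66, 72, 75, 77, 78, 79, 85, 99]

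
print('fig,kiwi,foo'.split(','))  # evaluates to ['fig', 'kiwi', 'foo']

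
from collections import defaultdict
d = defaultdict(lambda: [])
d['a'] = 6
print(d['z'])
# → []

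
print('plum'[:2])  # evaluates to pl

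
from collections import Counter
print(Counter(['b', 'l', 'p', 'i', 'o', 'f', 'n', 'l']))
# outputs Counter({'l': 2, 'b': 1, 'p': 1, 'i': 1, 'o': 1, 'f': 1, 'n': 1})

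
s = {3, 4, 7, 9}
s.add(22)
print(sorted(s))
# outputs [3, 4, 7, 9, 22]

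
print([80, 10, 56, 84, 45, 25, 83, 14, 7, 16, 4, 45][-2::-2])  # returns [4, 7, 83, 45, 56, 80]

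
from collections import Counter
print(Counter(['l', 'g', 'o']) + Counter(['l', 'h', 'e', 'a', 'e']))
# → Counter({'l': 2, 'e': 2, 'g': 1, 'o': 1, 'h': 1, 'a': 1})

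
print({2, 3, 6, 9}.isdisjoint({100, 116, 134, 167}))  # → True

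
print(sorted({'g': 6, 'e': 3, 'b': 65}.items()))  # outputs [('b', 65), ('e', 3), ('g', 6)]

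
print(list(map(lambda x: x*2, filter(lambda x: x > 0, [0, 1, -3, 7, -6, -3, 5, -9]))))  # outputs [2, 14, 10]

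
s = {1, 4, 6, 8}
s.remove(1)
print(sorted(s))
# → [4, 6, 8]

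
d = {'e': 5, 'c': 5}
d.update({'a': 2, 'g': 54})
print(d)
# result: {'e': 5, 'c': 5, 'a': 2, 'g': 54}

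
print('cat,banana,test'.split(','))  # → ['cat', 'banana', 'test']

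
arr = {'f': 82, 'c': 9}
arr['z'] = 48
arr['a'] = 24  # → {'f': 82, 'c': 9, 'z': 48, 'a': 24}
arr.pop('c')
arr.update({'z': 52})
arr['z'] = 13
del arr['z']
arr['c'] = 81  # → {'f': 82, 'a': 24, 'c': 81}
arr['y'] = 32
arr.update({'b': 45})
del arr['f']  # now {'a': 24, 'c': 81, 'y': 32, 'b': 45}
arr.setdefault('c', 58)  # 81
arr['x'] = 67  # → {'a': 24, 'c': 81, 'y': 32, 'b': 45, 'x': 67}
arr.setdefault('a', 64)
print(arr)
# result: {'a': 24, 'c': 81, 'y': 32, 'b': 45, 'x': 67}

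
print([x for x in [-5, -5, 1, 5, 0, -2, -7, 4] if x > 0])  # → [1, 5, 4]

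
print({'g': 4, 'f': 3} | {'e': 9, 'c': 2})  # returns {'g': 4, 'f': 3, 'e': 9, 'c': 2}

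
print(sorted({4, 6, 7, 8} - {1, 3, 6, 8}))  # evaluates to [4, 7]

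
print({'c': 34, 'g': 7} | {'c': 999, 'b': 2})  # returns {'c': 999, 'g': 7, 'b': 2}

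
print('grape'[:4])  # grap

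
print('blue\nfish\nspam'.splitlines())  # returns ['blue', 'fish', 'spam']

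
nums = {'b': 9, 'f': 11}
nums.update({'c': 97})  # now {'b': 9, 'f': 11, 'c': 97}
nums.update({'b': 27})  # {'b': 27, 'f': 11, 'c': 97}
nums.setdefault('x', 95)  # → 95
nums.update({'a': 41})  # {'b': 27, 'f': 11, 'c': 97, 'x': 95, 'a': 41}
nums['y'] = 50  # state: {'b': 27, 'f': 11, 'c': 97, 'x': 95, 'a': 41, 'y': 50}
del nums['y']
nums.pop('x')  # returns 95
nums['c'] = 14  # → {'b': 27, 'f': 11, 'c': 14, 'a': 41}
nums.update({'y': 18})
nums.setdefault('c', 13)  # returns 14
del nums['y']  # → {'b': 27, 'f': 11, 'c': 14, 'a': 41}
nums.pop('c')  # 14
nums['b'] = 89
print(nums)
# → {'b': 89, 'f': 11, 'a': 41}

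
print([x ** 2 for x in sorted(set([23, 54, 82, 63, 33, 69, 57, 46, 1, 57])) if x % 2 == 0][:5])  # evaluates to [2116, 2916, 6724]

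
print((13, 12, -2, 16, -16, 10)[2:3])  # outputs (-2,)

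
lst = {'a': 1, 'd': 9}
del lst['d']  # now {'a': 1}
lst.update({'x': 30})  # {'a': 1, 'x': 30}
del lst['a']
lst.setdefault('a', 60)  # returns 60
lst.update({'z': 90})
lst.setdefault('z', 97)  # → 90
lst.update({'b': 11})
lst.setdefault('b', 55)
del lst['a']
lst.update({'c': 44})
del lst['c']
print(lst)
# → {'x': 30, 'z': 90, 'b': 11}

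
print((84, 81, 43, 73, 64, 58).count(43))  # 1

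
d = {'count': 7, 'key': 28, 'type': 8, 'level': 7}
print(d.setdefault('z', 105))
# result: 105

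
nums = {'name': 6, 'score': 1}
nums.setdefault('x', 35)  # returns 35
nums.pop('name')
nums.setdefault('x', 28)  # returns 35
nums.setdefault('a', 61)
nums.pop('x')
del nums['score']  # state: {'a': 61}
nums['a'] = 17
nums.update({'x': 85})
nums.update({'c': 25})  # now {'a': 17, 'x': 85, 'c': 25}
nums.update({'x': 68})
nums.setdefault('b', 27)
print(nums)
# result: {'a': 17, 'x': 68, 'c': 25, 'b': 27}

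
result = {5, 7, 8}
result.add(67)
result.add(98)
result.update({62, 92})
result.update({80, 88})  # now {5, 7, 8, 62, 67, 80, 88, 92, 98}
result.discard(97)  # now {5, 7, 8, 62, 67, 80, 88, 92, 98}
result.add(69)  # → {5, 7, 8, 62, 67, 69, 80, 88, 92, 98}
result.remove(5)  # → {7, 8, 62, 67, 69, 80, 88, 92, 98}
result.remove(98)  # {7, 8, 62, 67, 69, 80, 88, 92}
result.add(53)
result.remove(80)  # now {7, 8, 53, 62, 67, 69, 88, 92}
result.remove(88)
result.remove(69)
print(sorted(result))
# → [7, 8, 53, 62, 67, 92]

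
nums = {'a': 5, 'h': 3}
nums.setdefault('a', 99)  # 5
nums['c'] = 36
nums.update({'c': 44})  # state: {'a': 5, 'h': 3, 'c': 44}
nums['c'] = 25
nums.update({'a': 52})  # {'a': 52, 'h': 3, 'c': 25}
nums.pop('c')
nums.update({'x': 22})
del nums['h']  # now {'a': 52, 'x': 22}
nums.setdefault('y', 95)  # 95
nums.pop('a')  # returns 52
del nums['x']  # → {'y': 95}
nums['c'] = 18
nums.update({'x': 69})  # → {'y': 95, 'c': 18, 'x': 69}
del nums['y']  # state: {'c': 18, 'x': 69}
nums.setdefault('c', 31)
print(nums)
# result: {'c': 18, 'x': 69}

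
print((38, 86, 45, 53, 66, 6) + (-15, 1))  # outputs (38, 86, 45, 53, 66, 6, -15, 1)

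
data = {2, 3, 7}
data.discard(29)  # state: {2, 3, 7}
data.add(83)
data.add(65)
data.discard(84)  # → {2, 3, 7, 65, 83}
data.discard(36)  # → {2, 3, 7, 65, 83}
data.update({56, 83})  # {2, 3, 7, 56, 65, 83}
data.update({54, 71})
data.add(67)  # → {2, 3, 7, 54, 56, 65, 67, 71, 83}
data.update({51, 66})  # {2, 3, 7, 51, 54, 56, 65, 66, 67, 71, 83}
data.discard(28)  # {2, 3, 7, 51, 54, 56, 65, 66, 67, 71, 83}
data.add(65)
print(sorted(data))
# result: [2, 3, 7, 51, 54, 56, 65, 66, 67, 71, 83]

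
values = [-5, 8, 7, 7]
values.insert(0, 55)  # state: [55, -5, 8, 7, 7]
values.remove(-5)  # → [55, 8, 7, 7]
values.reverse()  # [7, 7, 8, 55]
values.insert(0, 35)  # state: [35, 7, 7, 8, 55]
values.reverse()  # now [55, 8, 7, 7, 35]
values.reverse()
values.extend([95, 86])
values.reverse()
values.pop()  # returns 35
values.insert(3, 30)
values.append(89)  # [86, 95, 55, 30, 8, 7, 7, 89]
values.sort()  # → [7, 7, 8, 30, 55, 86, 89, 95]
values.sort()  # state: [7, 7, 8, 30, 55, 86, 89, 95]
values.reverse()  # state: [95, 89, 86, 55, 30, 8, 7, 7]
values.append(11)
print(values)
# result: [95, 89, 86, 55, 30, 8, 7, 7, 11]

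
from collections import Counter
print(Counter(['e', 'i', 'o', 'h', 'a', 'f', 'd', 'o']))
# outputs Counter({'o': 2, 'e': 1, 'i': 1, 'h': 1, 'a': 1, 'f': 1, 'd': 1})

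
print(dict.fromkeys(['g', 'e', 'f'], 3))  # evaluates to {'g': 3, 'e': 3, 'f': 3}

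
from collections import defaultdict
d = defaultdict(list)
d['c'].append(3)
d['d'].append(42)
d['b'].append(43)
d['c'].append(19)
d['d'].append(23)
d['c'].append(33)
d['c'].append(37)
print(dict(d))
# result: {'c': [3, 19, 33, 37], 'd': [42, 23], 'b': [43]}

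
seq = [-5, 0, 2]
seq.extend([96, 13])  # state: [-5, 0, 2, 96, 13]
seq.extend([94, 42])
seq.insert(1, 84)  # [-5, 84, 0, 2, 96, 13, 94, 42]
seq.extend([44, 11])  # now [-5, 84, 0, 2, 96, 13, 94, 42, 44, 11]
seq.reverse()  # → [11, 44, 42, 94, 13, 96, 2, 0, 84, -5]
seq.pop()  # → -5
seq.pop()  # 84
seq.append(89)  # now [11, 44, 42, 94, 13, 96, 2, 0, 89]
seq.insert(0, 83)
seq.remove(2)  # [83, 11, 44, 42, 94, 13, 96, 0, 89]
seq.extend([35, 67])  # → [83, 11, 44, 42, 94, 13, 96, 0, 89, 35, 67]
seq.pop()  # 67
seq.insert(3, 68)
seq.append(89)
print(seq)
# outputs [83, 11, 44, 68, 42, 94, 13, 96, 0, 89, 35, 89]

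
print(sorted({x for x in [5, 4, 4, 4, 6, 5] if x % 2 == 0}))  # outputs [4, 6]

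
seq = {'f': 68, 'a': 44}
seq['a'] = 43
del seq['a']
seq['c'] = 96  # {'f': 68, 'c': 96}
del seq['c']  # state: {'f': 68}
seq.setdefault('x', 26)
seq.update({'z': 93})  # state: {'f': 68, 'x': 26, 'z': 93}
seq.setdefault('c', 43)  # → 43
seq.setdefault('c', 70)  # 43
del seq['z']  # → {'f': 68, 'x': 26, 'c': 43}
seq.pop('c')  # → 43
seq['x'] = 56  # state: {'f': 68, 'x': 56}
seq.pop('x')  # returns 56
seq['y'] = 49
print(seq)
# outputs {'f': 68, 'y': 49}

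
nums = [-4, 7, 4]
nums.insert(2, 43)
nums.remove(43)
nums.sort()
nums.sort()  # [-4, 4, 7]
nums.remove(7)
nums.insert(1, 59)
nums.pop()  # 4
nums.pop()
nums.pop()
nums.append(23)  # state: [23]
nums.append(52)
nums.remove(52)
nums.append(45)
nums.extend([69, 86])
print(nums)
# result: [23, 45, 69, 86]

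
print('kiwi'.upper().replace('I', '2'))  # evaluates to K2W2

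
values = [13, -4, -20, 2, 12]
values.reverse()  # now [12, 2, -20, -4, 13]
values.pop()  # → 13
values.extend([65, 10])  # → [12, 2, -20, -4, 65, 10]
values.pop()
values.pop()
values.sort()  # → [-20, -4, 2, 12]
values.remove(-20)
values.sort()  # [-4, 2, 12]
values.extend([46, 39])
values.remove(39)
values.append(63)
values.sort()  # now [-4, 2, 12, 46, 63]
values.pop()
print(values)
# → [-4, 2, 12, 46]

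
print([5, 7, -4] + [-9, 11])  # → [5, 7, -4, -9, 11]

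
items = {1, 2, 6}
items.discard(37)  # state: {1, 2, 6}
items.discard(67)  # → {1, 2, 6}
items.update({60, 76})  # {1, 2, 6, 60, 76}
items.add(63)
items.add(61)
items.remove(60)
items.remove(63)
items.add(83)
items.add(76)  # {1, 2, 6, 61, 76, 83}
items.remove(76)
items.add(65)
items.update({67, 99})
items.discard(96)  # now {1, 2, 6, 61, 65, 67, 83, 99}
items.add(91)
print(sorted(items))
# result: [1, 2, 6, 61, 65, 67, 83, 91, 99]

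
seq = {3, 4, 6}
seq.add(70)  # {3, 4, 6, 70}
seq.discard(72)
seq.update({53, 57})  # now {3, 4, 6, 53, 57, 70}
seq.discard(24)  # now {3, 4, 6, 53, 57, 70}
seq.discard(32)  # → {3, 4, 6, 53, 57, 70}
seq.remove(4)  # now {3, 6, 53, 57, 70}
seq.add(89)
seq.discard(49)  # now {3, 6, 53, 57, 70, 89}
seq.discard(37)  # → {3, 6, 53, 57, 70, 89}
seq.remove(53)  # {3, 6, 57, 70, 89}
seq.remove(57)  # {3, 6, 70, 89}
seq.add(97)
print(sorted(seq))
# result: [3, 6, 70, 89, 97]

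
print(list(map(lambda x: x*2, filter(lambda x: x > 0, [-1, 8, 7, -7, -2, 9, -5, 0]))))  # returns [16, 14, 18]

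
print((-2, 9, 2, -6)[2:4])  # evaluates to (2, -6)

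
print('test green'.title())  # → Test Green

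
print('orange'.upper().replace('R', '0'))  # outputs O0ANGE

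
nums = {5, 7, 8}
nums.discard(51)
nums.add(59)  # {5, 7, 8, 59}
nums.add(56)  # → {5, 7, 8, 56, 59}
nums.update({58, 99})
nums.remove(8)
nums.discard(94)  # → {5, 7, 56, 58, 59, 99}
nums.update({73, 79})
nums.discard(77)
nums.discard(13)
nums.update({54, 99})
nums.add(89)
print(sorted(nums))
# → [5, 7, 54, 56, 58, 59, 73, 79, 89, 99]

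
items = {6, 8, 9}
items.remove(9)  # {6, 8}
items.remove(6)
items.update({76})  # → {8, 76}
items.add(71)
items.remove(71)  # {8, 76}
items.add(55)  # {8, 55, 76}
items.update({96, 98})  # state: {8, 55, 76, 96, 98}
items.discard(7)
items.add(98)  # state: {8, 55, 76, 96, 98}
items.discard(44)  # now {8, 55, 76, 96, 98}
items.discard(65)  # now {8, 55, 76, 96, 98}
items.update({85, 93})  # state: {8, 55, 76, 85, 93, 96, 98}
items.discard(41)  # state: {8, 55, 76, 85, 93, 96, 98}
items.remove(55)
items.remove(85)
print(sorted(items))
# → [8, 76, 93, 96, 98]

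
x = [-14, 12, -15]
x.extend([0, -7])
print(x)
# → [-14, 12, -15, 0, -7]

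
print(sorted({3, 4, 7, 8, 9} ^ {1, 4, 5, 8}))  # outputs [1, 3, 5, 7, 9]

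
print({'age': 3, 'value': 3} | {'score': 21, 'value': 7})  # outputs {'age': 3, 'value': 7, 'score': 21}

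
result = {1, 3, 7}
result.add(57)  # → {1, 3, 7, 57}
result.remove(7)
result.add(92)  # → {1, 3, 57, 92}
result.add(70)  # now {1, 3, 57, 70, 92}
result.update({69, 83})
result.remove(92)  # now {1, 3, 57, 69, 70, 83}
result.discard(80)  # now {1, 3, 57, 69, 70, 83}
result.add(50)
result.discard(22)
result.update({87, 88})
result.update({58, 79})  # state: {1, 3, 50, 57, 58, 69, 70, 79, 83, 87, 88}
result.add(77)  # {1, 3, 50, 57, 58, 69, 70, 77, 79, 83, 87, 88}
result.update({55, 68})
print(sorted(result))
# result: [1, 3, 50, 55, 57, 58, 68, 69, 70, 77, 79, 83, 87, 88]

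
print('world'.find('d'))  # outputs 4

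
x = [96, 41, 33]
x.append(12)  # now [96, 41, 33, 12]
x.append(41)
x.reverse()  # [41, 12, 33, 41, 96]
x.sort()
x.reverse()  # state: [96, 41, 41, 33, 12]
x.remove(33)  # [96, 41, 41, 12]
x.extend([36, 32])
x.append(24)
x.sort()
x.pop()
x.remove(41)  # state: [12, 24, 32, 36, 41]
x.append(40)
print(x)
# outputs [12, 24, 32, 36, 41, 40]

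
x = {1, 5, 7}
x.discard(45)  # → {1, 5, 7}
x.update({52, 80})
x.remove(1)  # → {5, 7, 52, 80}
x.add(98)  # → {5, 7, 52, 80, 98}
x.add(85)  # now {5, 7, 52, 80, 85, 98}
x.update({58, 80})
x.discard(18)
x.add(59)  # {5, 7, 52, 58, 59, 80, 85, 98}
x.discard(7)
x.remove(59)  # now {5, 52, 58, 80, 85, 98}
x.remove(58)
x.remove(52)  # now {5, 80, 85, 98}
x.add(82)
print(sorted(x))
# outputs [5, 80, 82, 85, 98]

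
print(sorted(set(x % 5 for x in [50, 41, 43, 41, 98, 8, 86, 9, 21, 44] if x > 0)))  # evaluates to [0, 1, 3, 4]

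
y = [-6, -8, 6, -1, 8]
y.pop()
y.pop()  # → -1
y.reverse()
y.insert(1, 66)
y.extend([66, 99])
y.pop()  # 99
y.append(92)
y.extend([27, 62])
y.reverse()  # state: [62, 27, 92, 66, -6, -8, 66, 6]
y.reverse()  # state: [6, 66, -8, -6, 66, 92, 27, 62]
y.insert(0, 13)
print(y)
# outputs [13, 6, 66, -8, -6, 66, 92, 27, 62]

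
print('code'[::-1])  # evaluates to edoc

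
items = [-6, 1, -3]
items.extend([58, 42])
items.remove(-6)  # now [1, -3, 58, 42]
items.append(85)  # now [1, -3, 58, 42, 85]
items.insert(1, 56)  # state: [1, 56, -3, 58, 42, 85]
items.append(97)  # [1, 56, -3, 58, 42, 85, 97]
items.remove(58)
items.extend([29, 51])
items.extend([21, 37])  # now [1, 56, -3, 42, 85, 97, 29, 51, 21, 37]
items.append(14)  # [1, 56, -3, 42, 85, 97, 29, 51, 21, 37, 14]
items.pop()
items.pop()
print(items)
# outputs [1, 56, -3, 42, 85, 97, 29, 51, 21]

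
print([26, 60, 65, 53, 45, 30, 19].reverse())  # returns None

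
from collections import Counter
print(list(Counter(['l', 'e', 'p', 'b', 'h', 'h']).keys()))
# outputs ['l', 'e', 'p', 'b', 'h']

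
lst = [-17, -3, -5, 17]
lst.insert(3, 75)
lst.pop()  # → 17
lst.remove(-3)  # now [-17, -5, 75]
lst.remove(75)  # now [-17, -5]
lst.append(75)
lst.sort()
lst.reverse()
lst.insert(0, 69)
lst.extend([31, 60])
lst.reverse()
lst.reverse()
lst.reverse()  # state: [60, 31, -17, -5, 75, 69]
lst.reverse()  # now [69, 75, -5, -17, 31, 60]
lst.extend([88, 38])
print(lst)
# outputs [69, 75, -5, -17, 31, 60, 88, 38]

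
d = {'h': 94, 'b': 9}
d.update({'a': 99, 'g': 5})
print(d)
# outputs {'h': 94, 'b': 9, 'a': 99, 'g': 5}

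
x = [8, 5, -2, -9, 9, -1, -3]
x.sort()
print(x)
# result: [-9, -3, -2, -1, 5, 8, 9]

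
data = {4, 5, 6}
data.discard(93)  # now {4, 5, 6}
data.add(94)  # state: {4, 5, 6, 94}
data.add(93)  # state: {4, 5, 6, 93, 94}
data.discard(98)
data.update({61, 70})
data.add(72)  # {4, 5, 6, 61, 70, 72, 93, 94}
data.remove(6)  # {4, 5, 61, 70, 72, 93, 94}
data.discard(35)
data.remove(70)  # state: {4, 5, 61, 72, 93, 94}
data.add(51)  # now {4, 5, 51, 61, 72, 93, 94}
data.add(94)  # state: {4, 5, 51, 61, 72, 93, 94}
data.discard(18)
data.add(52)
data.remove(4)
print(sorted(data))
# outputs [5, 51, 52, 61, 72, 93, 94]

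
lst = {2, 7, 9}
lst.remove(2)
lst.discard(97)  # {7, 9}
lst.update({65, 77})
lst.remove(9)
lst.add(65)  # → {7, 65, 77}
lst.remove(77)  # {7, 65}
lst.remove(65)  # {7}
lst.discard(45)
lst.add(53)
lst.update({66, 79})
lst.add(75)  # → {7, 53, 66, 75, 79}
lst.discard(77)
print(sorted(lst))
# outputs [7, 53, 66, 75, 79]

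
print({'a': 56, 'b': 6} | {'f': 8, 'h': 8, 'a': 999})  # {'a': 999, 'b': 6, 'f': 8, 'h': 8}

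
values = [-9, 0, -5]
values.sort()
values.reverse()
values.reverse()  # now [-9, -5, 0]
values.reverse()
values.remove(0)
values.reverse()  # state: [-9, -5]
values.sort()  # [-9, -5]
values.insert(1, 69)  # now [-9, 69, -5]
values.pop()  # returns -5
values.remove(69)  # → [-9]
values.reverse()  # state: [-9]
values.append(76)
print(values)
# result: [-9, 76]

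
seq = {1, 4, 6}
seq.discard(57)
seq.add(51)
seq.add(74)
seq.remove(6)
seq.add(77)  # {1, 4, 51, 74, 77}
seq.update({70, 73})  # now {1, 4, 51, 70, 73, 74, 77}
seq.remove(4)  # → {1, 51, 70, 73, 74, 77}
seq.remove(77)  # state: {1, 51, 70, 73, 74}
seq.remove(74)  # {1, 51, 70, 73}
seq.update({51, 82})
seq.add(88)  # {1, 51, 70, 73, 82, 88}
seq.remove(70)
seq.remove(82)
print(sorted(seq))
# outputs [1, 51, 73, 88]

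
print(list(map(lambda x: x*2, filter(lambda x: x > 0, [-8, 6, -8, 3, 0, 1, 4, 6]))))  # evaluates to [12, 6, 2, 8, 12]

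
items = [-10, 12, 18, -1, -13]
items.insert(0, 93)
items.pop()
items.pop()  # -1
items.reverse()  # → [18, 12, -10, 93]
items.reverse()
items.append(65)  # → [93, -10, 12, 18, 65]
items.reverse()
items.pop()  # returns 93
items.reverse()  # [-10, 12, 18, 65]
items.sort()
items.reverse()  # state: [65, 18, 12, -10]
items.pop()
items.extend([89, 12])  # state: [65, 18, 12, 89, 12]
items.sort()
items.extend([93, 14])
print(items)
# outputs [12, 12, 18, 65, 89, 93, 14]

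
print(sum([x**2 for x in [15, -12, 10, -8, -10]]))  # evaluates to 633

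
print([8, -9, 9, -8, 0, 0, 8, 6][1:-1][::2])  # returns [-9, -8, 0]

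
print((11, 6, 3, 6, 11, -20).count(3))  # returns 1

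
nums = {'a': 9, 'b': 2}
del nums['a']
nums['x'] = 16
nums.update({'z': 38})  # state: {'b': 2, 'x': 16, 'z': 38}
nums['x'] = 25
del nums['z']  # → {'b': 2, 'x': 25}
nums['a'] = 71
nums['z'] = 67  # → {'b': 2, 'x': 25, 'a': 71, 'z': 67}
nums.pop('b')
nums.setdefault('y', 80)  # 80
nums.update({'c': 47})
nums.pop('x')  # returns 25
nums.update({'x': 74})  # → {'a': 71, 'z': 67, 'y': 80, 'c': 47, 'x': 74}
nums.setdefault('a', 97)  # 71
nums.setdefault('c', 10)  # 47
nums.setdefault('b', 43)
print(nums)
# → {'a': 71, 'z': 67, 'y': 80, 'c': 47, 'x': 74, 'b': 43}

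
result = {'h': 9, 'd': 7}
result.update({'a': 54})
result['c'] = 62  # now {'h': 9, 'd': 7, 'a': 54, 'c': 62}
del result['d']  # {'h': 9, 'a': 54, 'c': 62}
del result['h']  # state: {'a': 54, 'c': 62}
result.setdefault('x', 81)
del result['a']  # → {'c': 62, 'x': 81}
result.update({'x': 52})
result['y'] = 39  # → {'c': 62, 'x': 52, 'y': 39}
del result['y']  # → {'c': 62, 'x': 52}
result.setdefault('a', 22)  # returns 22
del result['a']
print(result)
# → {'c': 62, 'x': 52}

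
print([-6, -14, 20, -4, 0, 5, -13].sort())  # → None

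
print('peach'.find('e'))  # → 1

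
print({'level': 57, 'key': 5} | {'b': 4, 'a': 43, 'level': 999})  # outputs {'level': 999, 'key': 5, 'b': 4, 'a': 43}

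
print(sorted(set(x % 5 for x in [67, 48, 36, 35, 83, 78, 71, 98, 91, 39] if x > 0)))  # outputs [0, 1, 2, 3, 4]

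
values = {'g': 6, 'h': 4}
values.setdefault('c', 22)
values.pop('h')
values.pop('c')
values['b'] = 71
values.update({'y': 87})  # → {'g': 6, 'b': 71, 'y': 87}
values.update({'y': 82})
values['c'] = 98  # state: {'g': 6, 'b': 71, 'y': 82, 'c': 98}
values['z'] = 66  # {'g': 6, 'b': 71, 'y': 82, 'c': 98, 'z': 66}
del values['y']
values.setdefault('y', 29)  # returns 29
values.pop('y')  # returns 29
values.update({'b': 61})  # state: {'g': 6, 'b': 61, 'c': 98, 'z': 66}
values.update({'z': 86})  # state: {'g': 6, 'b': 61, 'c': 98, 'z': 86}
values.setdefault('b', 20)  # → 61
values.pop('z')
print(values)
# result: {'g': 6, 'b': 61, 'c': 98}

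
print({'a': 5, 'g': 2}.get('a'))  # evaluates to 5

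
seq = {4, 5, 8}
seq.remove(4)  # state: {5, 8}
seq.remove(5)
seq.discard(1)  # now {8}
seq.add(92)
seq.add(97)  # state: {8, 92, 97}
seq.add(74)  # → {8, 74, 92, 97}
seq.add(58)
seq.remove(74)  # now {8, 58, 92, 97}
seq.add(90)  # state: {8, 58, 90, 92, 97}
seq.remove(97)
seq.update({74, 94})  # {8, 58, 74, 90, 92, 94}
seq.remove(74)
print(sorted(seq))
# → [8, 58, 90, 92, 94]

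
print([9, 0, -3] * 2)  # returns [9, 0, -3, 9, 0, -3]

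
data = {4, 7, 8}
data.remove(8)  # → {4, 7}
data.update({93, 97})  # {4, 7, 93, 97}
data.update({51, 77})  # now {4, 7, 51, 77, 93, 97}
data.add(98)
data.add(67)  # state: {4, 7, 51, 67, 77, 93, 97, 98}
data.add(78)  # {4, 7, 51, 67, 77, 78, 93, 97, 98}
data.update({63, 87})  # {4, 7, 51, 63, 67, 77, 78, 87, 93, 97, 98}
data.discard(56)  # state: {4, 7, 51, 63, 67, 77, 78, 87, 93, 97, 98}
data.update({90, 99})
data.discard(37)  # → {4, 7, 51, 63, 67, 77, 78, 87, 90, 93, 97, 98, 99}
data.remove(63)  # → {4, 7, 51, 67, 77, 78, 87, 90, 93, 97, 98, 99}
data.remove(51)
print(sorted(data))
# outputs [4, 7, 67, 77, 78, 87, 90, 93, 97, 98, 99]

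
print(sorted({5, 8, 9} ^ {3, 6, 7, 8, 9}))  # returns [3, 5, 6, 7]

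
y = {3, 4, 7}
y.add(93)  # {3, 4, 7, 93}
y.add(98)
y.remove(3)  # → {4, 7, 93, 98}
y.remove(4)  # {7, 93, 98}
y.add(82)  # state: {7, 82, 93, 98}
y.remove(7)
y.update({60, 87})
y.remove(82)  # {60, 87, 93, 98}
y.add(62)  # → {60, 62, 87, 93, 98}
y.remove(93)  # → {60, 62, 87, 98}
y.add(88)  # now {60, 62, 87, 88, 98}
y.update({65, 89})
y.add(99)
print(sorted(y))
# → [60, 62, 65, 87, 88, 89, 98, 99]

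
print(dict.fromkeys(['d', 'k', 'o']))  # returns {'d': None, 'k': None, 'o': None}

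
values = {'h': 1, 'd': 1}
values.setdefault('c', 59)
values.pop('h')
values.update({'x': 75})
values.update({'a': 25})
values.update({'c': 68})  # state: {'d': 1, 'c': 68, 'x': 75, 'a': 25}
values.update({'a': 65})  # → {'d': 1, 'c': 68, 'x': 75, 'a': 65}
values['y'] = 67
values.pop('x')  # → 75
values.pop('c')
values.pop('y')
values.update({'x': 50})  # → {'d': 1, 'a': 65, 'x': 50}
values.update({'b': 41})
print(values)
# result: {'d': 1, 'a': 65, 'x': 50, 'b': 41}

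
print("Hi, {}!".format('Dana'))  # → Hi, Dana!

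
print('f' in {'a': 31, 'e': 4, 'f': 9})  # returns True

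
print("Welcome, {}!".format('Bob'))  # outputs Welcome, Bob!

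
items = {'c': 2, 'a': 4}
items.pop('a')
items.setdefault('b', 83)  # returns 83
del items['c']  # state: {'b': 83}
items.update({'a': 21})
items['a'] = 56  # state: {'b': 83, 'a': 56}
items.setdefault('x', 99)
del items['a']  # {'b': 83, 'x': 99}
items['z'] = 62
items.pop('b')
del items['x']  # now {'z': 62}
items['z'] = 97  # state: {'z': 97}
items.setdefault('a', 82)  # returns 82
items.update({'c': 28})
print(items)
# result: {'z': 97, 'a': 82, 'c': 28}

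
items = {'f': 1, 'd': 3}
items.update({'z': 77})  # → {'f': 1, 'd': 3, 'z': 77}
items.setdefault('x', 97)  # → 97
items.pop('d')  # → 3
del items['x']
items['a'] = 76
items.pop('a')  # 76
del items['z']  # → {'f': 1}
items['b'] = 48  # {'f': 1, 'b': 48}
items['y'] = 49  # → {'f': 1, 'b': 48, 'y': 49}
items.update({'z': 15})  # {'f': 1, 'b': 48, 'y': 49, 'z': 15}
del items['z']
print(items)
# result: {'f': 1, 'b': 48, 'y': 49}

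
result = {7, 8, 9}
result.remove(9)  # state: {7, 8}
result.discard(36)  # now {7, 8}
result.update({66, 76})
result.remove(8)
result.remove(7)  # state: {66, 76}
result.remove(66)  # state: {76}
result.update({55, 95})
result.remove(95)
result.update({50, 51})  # {50, 51, 55, 76}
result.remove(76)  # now {50, 51, 55}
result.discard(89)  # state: {50, 51, 55}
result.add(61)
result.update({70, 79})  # {50, 51, 55, 61, 70, 79}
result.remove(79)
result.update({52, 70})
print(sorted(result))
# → [50, 51, 52, 55, 61, 70]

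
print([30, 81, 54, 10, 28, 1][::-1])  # [1, 28, 10, 54, 81, 30]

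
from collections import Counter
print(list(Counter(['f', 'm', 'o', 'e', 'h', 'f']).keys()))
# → ['f', 'm', 'o', 'e', 'h']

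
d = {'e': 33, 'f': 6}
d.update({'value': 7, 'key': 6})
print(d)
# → {'e': 33, 'f': 6, 'value': 7, 'key': 6}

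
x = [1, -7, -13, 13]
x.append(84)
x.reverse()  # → [84, 13, -13, -7, 1]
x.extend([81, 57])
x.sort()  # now [-13, -7, 1, 13, 57, 81, 84]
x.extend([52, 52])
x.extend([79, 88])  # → [-13, -7, 1, 13, 57, 81, 84, 52, 52, 79, 88]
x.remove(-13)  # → [-7, 1, 13, 57, 81, 84, 52, 52, 79, 88]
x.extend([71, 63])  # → [-7, 1, 13, 57, 81, 84, 52, 52, 79, 88, 71, 63]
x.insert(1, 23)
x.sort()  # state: [-7, 1, 13, 23, 52, 52, 57, 63, 71, 79, 81, 84, 88]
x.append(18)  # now [-7, 1, 13, 23, 52, 52, 57, 63, 71, 79, 81, 84, 88, 18]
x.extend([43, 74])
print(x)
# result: [-7, 1, 13, 23, 52, 52, 57, 63, 71, 79, 81, 84, 88, 18, 43, 74]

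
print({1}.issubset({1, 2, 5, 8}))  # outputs True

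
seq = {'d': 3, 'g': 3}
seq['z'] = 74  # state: {'d': 3, 'g': 3, 'z': 74}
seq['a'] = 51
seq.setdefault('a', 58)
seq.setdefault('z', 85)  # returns 74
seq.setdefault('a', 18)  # 51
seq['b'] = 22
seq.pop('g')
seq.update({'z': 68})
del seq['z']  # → {'d': 3, 'a': 51, 'b': 22}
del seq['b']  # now {'d': 3, 'a': 51}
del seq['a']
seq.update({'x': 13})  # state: {'d': 3, 'x': 13}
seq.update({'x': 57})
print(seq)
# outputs {'d': 3, 'x': 57}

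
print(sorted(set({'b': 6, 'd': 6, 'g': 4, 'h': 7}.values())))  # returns [4, 6, 7]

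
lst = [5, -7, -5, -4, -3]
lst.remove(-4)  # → [5, -7, -5, -3]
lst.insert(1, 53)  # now [5, 53, -7, -5, -3]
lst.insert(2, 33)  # [5, 53, 33, -7, -5, -3]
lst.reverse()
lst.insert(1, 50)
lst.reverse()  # [5, 53, 33, -7, -5, 50, -3]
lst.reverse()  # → [-3, 50, -5, -7, 33, 53, 5]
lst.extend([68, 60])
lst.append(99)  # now [-3, 50, -5, -7, 33, 53, 5, 68, 60, 99]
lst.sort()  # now [-7, -5, -3, 5, 33, 50, 53, 60, 68, 99]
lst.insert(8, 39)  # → [-7, -5, -3, 5, 33, 50, 53, 60, 39, 68, 99]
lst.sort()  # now [-7, -5, -3, 5, 33, 39, 50, 53, 60, 68, 99]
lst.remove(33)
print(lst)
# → [-7, -5, -3, 5, 39, 50, 53, 60, 68, 99]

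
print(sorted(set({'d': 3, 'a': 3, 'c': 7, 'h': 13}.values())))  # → [3, 7, 13]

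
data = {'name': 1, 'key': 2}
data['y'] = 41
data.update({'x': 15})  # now {'name': 1, 'key': 2, 'y': 41, 'x': 15}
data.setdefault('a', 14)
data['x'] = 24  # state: {'name': 1, 'key': 2, 'y': 41, 'x': 24, 'a': 14}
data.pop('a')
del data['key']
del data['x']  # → {'name': 1, 'y': 41}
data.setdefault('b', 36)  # 36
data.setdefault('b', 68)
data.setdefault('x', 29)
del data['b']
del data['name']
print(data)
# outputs {'y': 41, 'x': 29}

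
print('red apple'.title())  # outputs Red Apple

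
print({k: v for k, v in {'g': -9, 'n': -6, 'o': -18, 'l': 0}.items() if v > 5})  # {}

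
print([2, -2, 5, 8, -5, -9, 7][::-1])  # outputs [7, -9, -5, 8, 5, -2, 2]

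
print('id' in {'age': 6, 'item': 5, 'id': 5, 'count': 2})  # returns True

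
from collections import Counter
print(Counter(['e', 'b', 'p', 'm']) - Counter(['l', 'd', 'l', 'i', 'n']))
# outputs Counter({'e': 1, 'b': 1, 'p': 1, 'm': 1})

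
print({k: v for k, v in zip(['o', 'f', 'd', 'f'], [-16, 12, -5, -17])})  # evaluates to {'o': -16, 'f': -17, 'd': -5}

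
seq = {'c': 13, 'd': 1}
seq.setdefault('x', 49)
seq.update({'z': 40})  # {'c': 13, 'd': 1, 'x': 49, 'z': 40}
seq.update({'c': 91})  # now {'c': 91, 'd': 1, 'x': 49, 'z': 40}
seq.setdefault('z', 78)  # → 40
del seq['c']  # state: {'d': 1, 'x': 49, 'z': 40}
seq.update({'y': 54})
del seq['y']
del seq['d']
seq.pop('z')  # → 40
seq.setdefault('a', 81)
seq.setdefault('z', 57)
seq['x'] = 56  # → {'x': 56, 'a': 81, 'z': 57}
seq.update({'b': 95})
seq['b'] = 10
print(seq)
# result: {'x': 56, 'a': 81, 'z': 57, 'b': 10}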